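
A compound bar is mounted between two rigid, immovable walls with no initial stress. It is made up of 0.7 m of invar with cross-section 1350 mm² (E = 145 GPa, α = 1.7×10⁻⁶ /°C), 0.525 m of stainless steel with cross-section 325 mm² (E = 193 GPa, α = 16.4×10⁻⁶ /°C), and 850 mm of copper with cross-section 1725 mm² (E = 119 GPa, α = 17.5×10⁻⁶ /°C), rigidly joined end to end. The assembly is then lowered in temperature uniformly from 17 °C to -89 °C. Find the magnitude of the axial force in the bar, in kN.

With the walls removed the bar would change length by δ_free = Σ αᵢΔT Lᵢ = 1.7×10⁻⁶×106×700 + 16.4×10⁻⁶×106×525 + 17.5×10⁻⁶×106×850 = 2.616 mm.
The rigid supports impose zero overall length change; the single axial force P common to all segments must satisfy P Σ Lᵢ/(AᵢEᵢ) = δ_free.
Σ Lᵢ/(AᵢEᵢ) = 700/(1350×145×10³) + 525/(325×193×10³) + 850/(1725×119×10³) = 1.609×10⁻⁵ mm/N.
Hence P = δ_free / Σ(L/AE) = 2.616/1.609×10⁻⁵ = 162.6 kN (tensile).

P ≈ 163 kN (tensile)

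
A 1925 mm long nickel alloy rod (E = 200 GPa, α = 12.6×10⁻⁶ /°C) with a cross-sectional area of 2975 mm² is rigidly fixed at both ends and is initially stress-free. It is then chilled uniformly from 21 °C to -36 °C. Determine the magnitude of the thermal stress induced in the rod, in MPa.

σ ≈ 144 MPa (tensile)

Because both ends are immovable the net strain is zero, and the suppressed thermal strain is αΔT = 12.6×10⁻⁶ × 57 = 718.2×10⁻⁶.
Hence σ = E·αΔT = 200×10³ × 718.2×10⁻⁶ = 143.6 MPa, tensile.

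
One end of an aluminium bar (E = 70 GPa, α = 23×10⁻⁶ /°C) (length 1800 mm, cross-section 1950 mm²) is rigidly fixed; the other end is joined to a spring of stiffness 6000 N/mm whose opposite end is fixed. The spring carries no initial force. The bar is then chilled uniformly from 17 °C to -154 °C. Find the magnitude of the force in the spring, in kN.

P ≈ 39.4 kN

If the spring were absent the bar would shorten by αΔT L = 23×10⁻⁶ × 171 × 1800 = 7.079 mm.
Let P be the tensile force in the spring. The bar extends elastically by PL/(AE) and the spring stretches by P/k; together these equal δ_free.
So P = δ_free / [L/(AE) + 1/k] = 7.079 / [ 1800/(1950×70×10³) + 1/(6000) ].
P = 7.079 / 0.0001799 = 39360 N.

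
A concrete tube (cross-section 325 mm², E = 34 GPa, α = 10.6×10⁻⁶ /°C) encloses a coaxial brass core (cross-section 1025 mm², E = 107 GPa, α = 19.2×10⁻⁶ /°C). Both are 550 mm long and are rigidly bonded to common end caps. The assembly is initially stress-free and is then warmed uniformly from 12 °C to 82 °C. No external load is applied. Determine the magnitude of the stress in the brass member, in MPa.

Equilibrium of a rigid end plate with no external load gives equal and opposite internal forces ±P in the two members. Since α_{brass} > α_{concrete}, heating drives the brass into compression and the concrete into tension.
Equating the net (thermal + elastic) strains gives |α₁ − α₂|·ΔT = P·[1/(A₁E₁) + 1/(A₂E₂)].
|α₁ − α₂|·ΔT = 8.6×10⁻⁶ × 70 = 0.000602.
1/(A₁E₁) + 1/(A₂E₂) = 1/(325×34×10³) + 1/(1025×107×10³) = 9.962×10⁻⁸ N⁻¹.
So P = 0.000602 / 9.962×10⁻⁸ = 6.043 kN.
σ_{brass} = P/A₂ = 6043/1025 = 5.896 MPa, compressive.

σ ≈ 5.9 MPa (compressive)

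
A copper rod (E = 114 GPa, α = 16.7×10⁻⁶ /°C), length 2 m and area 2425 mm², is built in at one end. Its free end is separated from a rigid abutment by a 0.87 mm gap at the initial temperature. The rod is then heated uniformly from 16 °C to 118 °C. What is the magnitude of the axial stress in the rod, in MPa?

σ ≈ 145 MPa (compressive)

If the wall were absent the rod would grow by αΔT L = 16.7×10⁻⁶ × 102 × 2000 = 3.407 mm.
After closing the 0.87 mm clearance, 3.407 − 0.87 = 2.537 mm of expansion remains to be suppressed by the wall.
So σ = E(δ_free − g)/L = 114×10³ × 2.537/2000 = 144.6 MPa.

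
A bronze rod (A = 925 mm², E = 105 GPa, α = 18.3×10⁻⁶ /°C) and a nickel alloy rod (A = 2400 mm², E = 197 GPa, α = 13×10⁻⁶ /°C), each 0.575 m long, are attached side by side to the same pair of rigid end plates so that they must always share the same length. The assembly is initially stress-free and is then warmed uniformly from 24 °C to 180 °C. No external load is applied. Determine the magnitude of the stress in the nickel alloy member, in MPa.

σ ≈ 27.8 MPa (tensile)

Both members must finish at the same length. With the larger α, the bronze tends to over-expand; the plates restrain it, putting the bronze in compression and the nickel alloy in tension. With no external load the two internal forces are equal and opposite, magnitude P.
Setting the final lengths equal and cancelling L: (α₁ − α₂)ΔT = P/(A₁E₁) + P/(A₂E₂).
|α₁ − α₂|·ΔT = 5.3×10⁻⁶ × 156 = 0.0008268.
1/(A₁E₁) + 1/(A₂E₂) = 1/(925×105×10³) + 1/(2400×197×10³) = 1.241×10⁻⁸ N⁻¹.
So P = 0.0008268 / 1.241×10⁻⁸ = 66.62 kN.
σ_{nickel alloy} = P/A₂ = 66620/2400 = 27.76 MPa, tensile.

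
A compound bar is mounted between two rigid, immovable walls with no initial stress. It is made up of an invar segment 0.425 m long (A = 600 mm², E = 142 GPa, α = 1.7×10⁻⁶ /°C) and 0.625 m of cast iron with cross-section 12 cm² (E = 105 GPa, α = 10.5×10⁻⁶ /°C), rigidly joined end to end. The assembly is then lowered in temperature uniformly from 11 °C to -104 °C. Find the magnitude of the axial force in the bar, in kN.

Free thermal contraction of the whole bar: Σ αᵢΔT Lᵢ = 1.7×10⁻⁶×115×425 + 10.5×10⁻⁶×115×625 = 0.8378 mm.
Since the ends are fixed, an axial force P builds up, equal in every segment, with P · Σ Lᵢ/(AᵢEᵢ) = δ_free.
Σ Lᵢ/(AᵢEᵢ) = 425/(600×142×10³) + 625/(1200×105×10³) = 9.949×10⁻⁶ mm/N.
Hence P = δ_free / Σ(L/AE) = 0.8378/9.949×10⁻⁶ = 84.21 kN (tensile).

P ≈ 84.2 kN (tensile)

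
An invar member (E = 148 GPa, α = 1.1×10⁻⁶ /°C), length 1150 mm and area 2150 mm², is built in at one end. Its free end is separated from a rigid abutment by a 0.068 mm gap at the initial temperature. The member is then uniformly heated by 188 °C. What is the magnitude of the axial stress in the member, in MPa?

If the wall were absent the member would grow by αΔT L = 1.1×10⁻⁶ × 188 × 1150 = 0.2378 mm.
This exceeds the 0.068 mm gap, so the wall pushes back. The portion of expansion that must be recovered elastically is δ_free − gap = 0.2378 − 0.068 = 0.1698 mm.
Compatibility: PL/(AE) = 0.1698 mm, so σ = P/A = E × (0.1698/1150) = 21.86 MPa.

σ ≈ 21.9 MPa (compressive)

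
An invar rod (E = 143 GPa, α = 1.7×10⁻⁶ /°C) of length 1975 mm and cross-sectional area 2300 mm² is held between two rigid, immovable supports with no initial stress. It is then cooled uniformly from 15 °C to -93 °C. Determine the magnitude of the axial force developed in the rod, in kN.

P ≈ 60.4 kN (tensile)

The ends cannot move, so σ = EαΔT = 143×10³ × 1.7×10⁻⁶ × 108 = 26.25 MPa.
Axial force P = σA = 26.25 × 2300 = 60390 N = 60.39 kN, tensile.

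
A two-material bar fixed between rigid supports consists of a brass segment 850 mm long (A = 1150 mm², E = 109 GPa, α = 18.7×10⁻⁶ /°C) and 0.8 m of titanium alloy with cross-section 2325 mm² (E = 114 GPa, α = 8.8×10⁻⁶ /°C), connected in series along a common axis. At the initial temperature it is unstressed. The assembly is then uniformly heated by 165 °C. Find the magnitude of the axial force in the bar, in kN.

With the walls removed the bar would change length by δ_free = Σ αᵢΔT Lᵢ = 18.7×10⁻⁶×165×850 + 8.8×10⁻⁶×165×800 = 3.784 mm.
The walls prevent any net length change, so an axial force P (same in every segment) develops. Compatibility: P · Σ Lᵢ/(AᵢEᵢ) = δ_free.
The series flexibility is Σ Lᵢ/(AᵢEᵢ) = 850/(1150×109×10³) + 800/(2325×114×10³) = 9.799×10⁻⁶ mm/N.
Hence P = δ_free / Σ(L/AE) = 3.784/9.799×10⁻⁶ = 386.2 kN (compressive).

P ≈ 386 kN (compressive)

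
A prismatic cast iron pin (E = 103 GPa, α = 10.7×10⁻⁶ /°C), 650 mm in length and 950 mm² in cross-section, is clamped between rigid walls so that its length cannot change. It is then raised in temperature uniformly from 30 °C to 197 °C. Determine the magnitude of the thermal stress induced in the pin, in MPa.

Because both ends are immovable the net strain is zero, and the suppressed thermal strain is αΔT = 10.7×10⁻⁶ × 167 = 1786.9×10⁻⁶.
σ = EαΔT = 103×10³ × 10.7×10⁻⁶ × 167 = 184.1 MPa (compressive; the pin is trying to expand).

σ ≈ 184 MPa (compressive)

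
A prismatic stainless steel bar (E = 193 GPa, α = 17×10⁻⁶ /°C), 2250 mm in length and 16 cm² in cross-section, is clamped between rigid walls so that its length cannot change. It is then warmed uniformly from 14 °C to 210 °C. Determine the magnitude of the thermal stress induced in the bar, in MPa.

With length fixed, the mechanical strain must cancel the thermal strain αΔT = 17×10⁻⁶ × 196 = 3332×10⁻⁶.
The stress required to suppress this strain is σ = Eε = 193×10³ × 3332×10⁻⁶ = 643.1 MPa, compressive since the bar is trying to expand.

σ ≈ 643 MPa (compressive)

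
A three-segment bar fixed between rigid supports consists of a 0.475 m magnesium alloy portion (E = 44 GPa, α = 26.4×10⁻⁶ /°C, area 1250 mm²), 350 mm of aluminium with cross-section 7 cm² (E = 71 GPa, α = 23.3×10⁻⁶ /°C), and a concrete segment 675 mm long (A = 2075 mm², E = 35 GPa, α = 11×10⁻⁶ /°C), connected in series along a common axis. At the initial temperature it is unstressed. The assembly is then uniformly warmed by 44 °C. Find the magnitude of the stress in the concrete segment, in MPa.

σ ≈ 23.9 MPa (compressive)

If the supports were absent, the total length change would be Σ αᵢΔT Lᵢ = 26.4×10⁻⁶×44×475 + 23.3×10⁻⁶×44×350 + 11×10⁻⁶×44×675 = 1.237 mm.
The walls prevent any net length change, so an axial force P (same in every segment) develops. Compatibility: P · Σ Lᵢ/(AᵢEᵢ) = δ_free.
Σ Lᵢ/(AᵢEᵢ) = 475/(1250×44×10³) + 350/(700×71×10³) + 675/(2075×35×10³) = 2.497×10⁻⁵ mm/N.
Hence P = δ_free / Σ(L/AE) = 1.237/2.497×10⁻⁵ = 49.54 kN (compressive).
σ_{concrete} = P / A = 49540 / 2075 = 23.88 MPa.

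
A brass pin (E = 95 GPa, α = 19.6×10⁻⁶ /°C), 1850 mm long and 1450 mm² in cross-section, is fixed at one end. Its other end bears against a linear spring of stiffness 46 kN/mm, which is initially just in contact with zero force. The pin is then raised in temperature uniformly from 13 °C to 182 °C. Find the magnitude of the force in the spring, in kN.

P ≈ 174 kN

The unrestrained thermal change is αΔT L = 19.6×10⁻⁶ × 169 × 1850 = 6.128 mm.
Let P be the compressive force at the spring. The pin shortens elastically by PL/(AE) and the spring compresses by P/k; together these equal δ_free.
P [ L/(AE) + 1/k ] = δ_free → P [ 1850/(1450×95×10³) + 1/(46×10³) ] = 6.128.
P = 6.128 / 3.517×10⁻⁵ = 174200 N.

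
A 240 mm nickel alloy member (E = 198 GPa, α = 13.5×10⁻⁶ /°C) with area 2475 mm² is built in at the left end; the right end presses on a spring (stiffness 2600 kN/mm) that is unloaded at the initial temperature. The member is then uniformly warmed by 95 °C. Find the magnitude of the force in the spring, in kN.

P ≈ 352 kN

The unrestrained thermal change is αΔT L = 13.5×10⁻⁶ × 95 × 240 = 0.3078 mm.
Let P be the compressive force at the spring. The member shortens elastically by PL/(AE) and the spring compresses by P/k; together these equal δ_free.
So P = δ_free / [L/(AE) + 1/k] = 0.3078 / [ 240/(2475×198×10³) + 1/(2600×10³) ].
P = 0.3078 / 8.744×10⁻⁷ = 352000 N.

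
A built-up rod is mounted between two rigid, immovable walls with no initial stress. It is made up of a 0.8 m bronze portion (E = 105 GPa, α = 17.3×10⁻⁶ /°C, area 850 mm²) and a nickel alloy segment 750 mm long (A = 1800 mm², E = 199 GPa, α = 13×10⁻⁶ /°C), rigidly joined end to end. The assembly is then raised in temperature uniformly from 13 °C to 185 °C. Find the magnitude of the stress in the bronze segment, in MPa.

σ ≈ 432 MPa (compressive)

If the supports were absent, the total length change would be Σ αᵢΔT Lᵢ = 17.3×10⁻⁶×172×800 + 13×10⁻⁶×172×750 = 4.057 mm.
The walls prevent any net length change, so an axial force P (same in every segment) develops. Compatibility: P · Σ Lᵢ/(AᵢEᵢ) = δ_free.
Σ Lᵢ/(AᵢEᵢ) = 800/(850×105×10³) + 750/(1800×199×10³) = 1.106×10⁻⁵ mm/N.
P = 4.057 / 1.106×10⁻⁵ = 366900 N = 366.9 kN, compressive.
σ_{bronze} = P / A = 366900 / 850 = 431.7 MPa.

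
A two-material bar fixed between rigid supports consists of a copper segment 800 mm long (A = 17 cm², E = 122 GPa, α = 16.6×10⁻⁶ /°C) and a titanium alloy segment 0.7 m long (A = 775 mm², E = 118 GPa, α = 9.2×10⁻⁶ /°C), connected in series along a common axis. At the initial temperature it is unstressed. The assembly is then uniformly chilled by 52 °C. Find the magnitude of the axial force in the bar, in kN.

P ≈ 89.1 kN (tensile)

Free thermal contraction of the whole bar: Σ αᵢΔT Lᵢ = 16.6×10⁻⁶×52×800 + 9.2×10⁻⁶×52×700 = 1.025 mm.
The rigid supports impose zero overall length change; the single axial force P common to all segments must satisfy P Σ Lᵢ/(AᵢEᵢ) = δ_free.
Σ Lᵢ/(AᵢEᵢ) = 800/(1700×122×10³) + 700/(775×118×10³) = 1.151×10⁻⁵ mm/N.
Hence P = δ_free / Σ(L/AE) = 1.025/1.151×10⁻⁵ = 89.08 kN (tensile).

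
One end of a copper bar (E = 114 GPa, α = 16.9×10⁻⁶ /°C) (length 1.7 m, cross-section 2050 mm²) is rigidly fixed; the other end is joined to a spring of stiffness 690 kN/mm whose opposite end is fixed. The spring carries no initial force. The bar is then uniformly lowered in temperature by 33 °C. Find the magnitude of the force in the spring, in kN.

The unrestrained thermal change is αΔT L = 16.9×10⁻⁶ × 33 × 1700 = 0.9481 mm.
Let P be the tensile force in the spring. The bar extends elastically by PL/(AE) and the spring stretches by P/k; together these equal δ_free.
So P = δ_free / [L/(AE) + 1/k] = 0.9481 / [ 1700/(2050×114×10³) + 1/(690×10³) ].
P = 0.9481 / 8.724×10⁻⁶ = 108700 N.

P ≈ 109 kN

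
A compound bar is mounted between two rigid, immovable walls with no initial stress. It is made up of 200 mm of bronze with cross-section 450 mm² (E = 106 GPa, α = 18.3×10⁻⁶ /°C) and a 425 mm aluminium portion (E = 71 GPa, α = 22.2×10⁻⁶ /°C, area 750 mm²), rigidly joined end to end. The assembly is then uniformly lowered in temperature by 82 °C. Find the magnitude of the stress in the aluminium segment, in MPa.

σ ≈ 118 MPa (tensile)

Free thermal contraction of the whole bar: Σ αᵢΔT Lᵢ = 18.3×10⁻⁶×82×200 + 22.2×10⁻⁶×82×425 = 1.074 mm.
The walls prevent any net length change, so an axial force P (same in every segment) develops. Compatibility: P · Σ Lᵢ/(AᵢEᵢ) = δ_free.
Σ Lᵢ/(AᵢEᵢ) = 200/(450×106×10³) + 425/(750×71×10³) = 1.217×10⁻⁵ mm/N.
Hence P = δ_free / Σ(L/AE) = 1.074/1.217×10⁻⁵ = 88.2 kN (tensile).
σ_{aluminium} = P / A = 88200 / 750 = 117.6 MPa.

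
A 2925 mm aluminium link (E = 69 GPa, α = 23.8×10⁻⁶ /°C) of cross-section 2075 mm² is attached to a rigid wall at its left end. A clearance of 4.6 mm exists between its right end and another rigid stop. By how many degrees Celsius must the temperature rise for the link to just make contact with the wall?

ΔT ≈ 66.1 °C

Contact occurs when the free expansion equals the gap: αΔT L = 4.6 mm.
ΔT = 4.6 / (23.8×10⁻⁶ × 2925) = 66.08 °C.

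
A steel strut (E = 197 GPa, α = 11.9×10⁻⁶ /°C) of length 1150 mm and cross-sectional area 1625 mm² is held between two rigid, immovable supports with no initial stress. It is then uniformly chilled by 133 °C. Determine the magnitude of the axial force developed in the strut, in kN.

P ≈ 507 kN (tensile)

Full restraint means ε = 0, so the stress is σ = EαΔT = 197×10³ × 11.9×10⁻⁶ × 133 = 311.8 MPa.
Then P = σA = 311.8 × 1625 mm² = 506.7 kN, tensile.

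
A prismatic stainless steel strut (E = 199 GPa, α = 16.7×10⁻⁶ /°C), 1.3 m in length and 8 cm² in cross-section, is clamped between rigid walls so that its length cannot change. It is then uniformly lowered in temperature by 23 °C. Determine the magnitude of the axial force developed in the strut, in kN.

The ends cannot move, so σ = EαΔT = 199×10³ × 16.7×10⁻⁶ × 23 = 76.44 MPa.
Then P = σA = 76.44 × 800 mm² = 61.15 kN, tensile.

P ≈ 61.1 kN (tensile)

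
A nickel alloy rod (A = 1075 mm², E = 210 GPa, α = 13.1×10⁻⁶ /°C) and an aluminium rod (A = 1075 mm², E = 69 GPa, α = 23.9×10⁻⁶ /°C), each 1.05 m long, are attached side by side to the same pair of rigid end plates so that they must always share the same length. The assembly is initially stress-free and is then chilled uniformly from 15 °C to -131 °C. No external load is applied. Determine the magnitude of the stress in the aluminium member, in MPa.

The aluminium has the larger α, so on cooling it would change length more than the nickel alloy if both were free. The rigid plates force a common final length, so the aluminium is put into tension and the nickel alloy into compression, with equal and opposite forces P (no external load).
Equating the net (thermal + elastic) strains gives |α₁ − α₂|·ΔT = P·[1/(A₁E₁) + 1/(A₂E₂)].
|α₁ − α₂|·ΔT = 10.8×10⁻⁶ × 146 = 0.001577.
1/(A₁E₁) + 1/(A₂E₂) = 1/(1075×210×10³) + 1/(1075×69×10³) = 1.791×10⁻⁸ N⁻¹.
P = 0.001577 / 1.791×10⁻⁸ = 88030 N = 88.03 kN.
σ_{aluminium} = P/A₂ = 88030/1075 = 81.89 MPa, tensile.

σ ≈ 81.9 MPa (tensile)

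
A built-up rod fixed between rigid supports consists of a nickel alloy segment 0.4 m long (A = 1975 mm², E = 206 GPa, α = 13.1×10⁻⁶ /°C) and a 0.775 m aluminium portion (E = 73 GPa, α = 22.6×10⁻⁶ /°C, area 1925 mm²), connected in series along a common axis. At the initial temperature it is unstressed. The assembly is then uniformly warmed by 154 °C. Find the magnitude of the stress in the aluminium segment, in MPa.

σ ≈ 280 MPa (compressive)

Free thermal expansion of the whole bar: Σ αᵢΔT Lᵢ = 13.1×10⁻⁶×154×400 + 22.6×10⁻⁶×154×775 = 3.504 mm.
The walls prevent any net length change, so an axial force P (same in every segment) develops. Compatibility: P · Σ Lᵢ/(AᵢEᵢ) = δ_free.
Σ Lᵢ/(AᵢEᵢ) = 400/(1975×206×10³) + 775/(1925×73×10³) = 6.498×10⁻⁶ mm/N.
So P = 3.504 / 6.498×10⁻⁶ = 539.3 kN, compressive.
σ_{aluminium} = P / A = 539300 / 1925 = 280.1 MPa.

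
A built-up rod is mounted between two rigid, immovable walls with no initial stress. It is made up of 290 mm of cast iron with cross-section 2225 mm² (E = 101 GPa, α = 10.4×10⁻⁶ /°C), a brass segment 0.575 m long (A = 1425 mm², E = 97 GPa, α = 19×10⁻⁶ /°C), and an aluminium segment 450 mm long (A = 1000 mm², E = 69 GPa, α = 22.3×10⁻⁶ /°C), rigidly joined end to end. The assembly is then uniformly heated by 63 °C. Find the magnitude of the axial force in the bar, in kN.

P ≈ 126 kN (compressive)

With the walls removed the bar would change length by δ_free = Σ αᵢΔT Lᵢ = 10.4×10⁻⁶×63×290 + 19×10⁻⁶×63×575 + 22.3×10⁻⁶×63×450 = 1.51 mm.
The rigid supports impose zero overall length change; the single axial force P common to all segments must satisfy P Σ Lᵢ/(AᵢEᵢ) = δ_free.
The series flexibility is Σ Lᵢ/(AᵢEᵢ) = 290/(2225×101×10³) + 575/(1425×97×10³) + 450/(1000×69×10³) = 1.197×10⁻⁵ mm/N.
P = 1.51 / 1.197×10⁻⁵ = 126200 N = 126.2 kN, compressive.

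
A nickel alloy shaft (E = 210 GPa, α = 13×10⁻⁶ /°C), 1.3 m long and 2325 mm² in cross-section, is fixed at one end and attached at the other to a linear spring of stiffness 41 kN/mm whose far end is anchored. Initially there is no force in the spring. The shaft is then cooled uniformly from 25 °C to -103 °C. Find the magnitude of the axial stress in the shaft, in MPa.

σ ≈ 34.4 MPa (tensile)

The unrestrained thermal change is αΔT L = 13×10⁻⁶ × 128 × 1300 = 2.163 mm.
Let P be the tensile force in the spring. The shaft extends elastically by PL/(AE) and the spring stretches by P/k; together these equal δ_free.
P [ L/(AE) + 1/k ] = δ_free → P [ 1300/(2325×210×10³) + 1/(41×10³) ] = 2.163.
P = 2.163 / 2.705×10⁻⁵ = 79960 N.
σ = P/A = 79960/2325 = 34.39 MPa.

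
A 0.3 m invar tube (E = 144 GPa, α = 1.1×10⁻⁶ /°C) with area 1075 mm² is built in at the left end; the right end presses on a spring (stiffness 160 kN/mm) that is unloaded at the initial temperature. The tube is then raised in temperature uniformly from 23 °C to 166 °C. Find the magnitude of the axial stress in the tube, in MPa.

σ ≈ 5.36 MPa (compressive)

Free thermal expansion: δ_free = αΔT L = 1.1×10⁻⁶ × 143 × 300 = 0.04719 mm.
Let P be the compressive force at the spring. The tube shortens elastically by PL/(AE) and the spring compresses by P/k; together these equal δ_free.
So P = δ_free / [L/(AE) + 1/k] = 0.04719 / [ 300/(1075×144×10³) + 1/(160×10³) ].
P = 0.04719 / 8.188×10⁻⁶ = 5763 N.
σ = P/A = 5763/1075 = 5.361 MPa.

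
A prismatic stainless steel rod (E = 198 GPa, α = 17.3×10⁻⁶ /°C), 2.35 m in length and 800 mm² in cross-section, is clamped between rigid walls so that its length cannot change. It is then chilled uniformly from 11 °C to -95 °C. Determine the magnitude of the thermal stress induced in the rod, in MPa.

Because both ends are immovable the net strain is zero, and the suppressed thermal strain is αΔT = 17.3×10⁻⁶ × 106 = 1833.8×10⁻⁶.
Hence σ = E·αΔT = 198×10³ × 1833.8×10⁻⁶ = 363.1 MPa, tensile.

σ ≈ 363 MPa (tensile)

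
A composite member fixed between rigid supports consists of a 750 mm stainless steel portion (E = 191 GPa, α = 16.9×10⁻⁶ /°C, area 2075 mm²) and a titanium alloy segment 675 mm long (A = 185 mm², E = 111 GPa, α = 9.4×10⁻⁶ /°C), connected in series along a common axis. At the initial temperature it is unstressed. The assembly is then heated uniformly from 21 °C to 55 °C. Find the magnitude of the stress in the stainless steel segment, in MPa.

σ ≈ 8.97 MPa (compressive)

If the supports were absent, the total length change would be Σ αᵢΔT Lᵢ = 16.9×10⁻⁶×34×750 + 9.4×10⁻⁶×34×675 = 0.6467 mm.
Since the ends are fixed, an axial force P builds up, equal in every segment, with P · Σ Lᵢ/(AᵢEᵢ) = δ_free.
The series flexibility is Σ Lᵢ/(AᵢEᵢ) = 750/(2075×191×10³) + 675/(185×111×10³) = 3.476×10⁻⁵ mm/N.
So P = 0.6467 / 3.476×10⁻⁵ = 18.6 kN, compressive.
σ_{stainless steel} = P / A = 18600 / 2075 = 8.965 MPa.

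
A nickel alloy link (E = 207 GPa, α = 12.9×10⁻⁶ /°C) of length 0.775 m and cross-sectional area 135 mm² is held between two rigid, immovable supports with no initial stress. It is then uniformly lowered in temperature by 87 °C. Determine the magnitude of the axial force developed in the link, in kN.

P ≈ 31.4 kN (tensile)

Full restraint means ε = 0, so the stress is σ = EαΔT = 207×10³ × 12.9×10⁻⁶ × 87 = 232.3 MPa.
Axial force P = σA = 232.3 × 135 = 31360 N = 31.36 kN, tensile.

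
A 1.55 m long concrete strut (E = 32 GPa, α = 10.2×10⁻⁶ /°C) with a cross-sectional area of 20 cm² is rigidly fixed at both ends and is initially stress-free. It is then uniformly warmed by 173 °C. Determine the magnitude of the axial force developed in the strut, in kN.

P ≈ 113 kN (compressive)

With zero net strain, σ = E·αΔT = 32 GPa × 10.2×10⁻⁶ × 173 = 56.47 MPa.
P = AEαΔT = 2000 × 32×10³ × 10.2×10⁻⁶ × 173 = 112.9 kN (compressive).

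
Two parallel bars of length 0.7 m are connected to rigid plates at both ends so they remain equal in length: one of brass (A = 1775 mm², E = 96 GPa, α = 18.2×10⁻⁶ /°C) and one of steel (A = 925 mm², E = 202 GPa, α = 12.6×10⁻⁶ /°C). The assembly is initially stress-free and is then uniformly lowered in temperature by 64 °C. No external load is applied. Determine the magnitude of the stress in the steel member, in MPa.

Equilibrium of a rigid end plate with no external load gives equal and opposite internal forces ±P in the two members. Since α_{brass} > α_{steel}, cooling drives the brass into tension and the steel into compression.
Equating the net (thermal + elastic) strains gives |α₁ − α₂|·ΔT = P·[1/(A₁E₁) + 1/(A₂E₂)].
|α₁ − α₂|·ΔT = 5.6×10⁻⁶ × 64 = 0.0003584.
1/(A₁E₁) + 1/(A₂E₂) = 1/(1775×96×10³) + 1/(925×202×10³) = 1.122×10⁻⁸ N⁻¹.
So P = 0.0003584 / 1.122×10⁻⁸ = 31.94 kN.
σ_{steel} = P/A₂ = 31940/925 = 34.53 MPa, compressive.

σ ≈ 34.5 MPa (compressive)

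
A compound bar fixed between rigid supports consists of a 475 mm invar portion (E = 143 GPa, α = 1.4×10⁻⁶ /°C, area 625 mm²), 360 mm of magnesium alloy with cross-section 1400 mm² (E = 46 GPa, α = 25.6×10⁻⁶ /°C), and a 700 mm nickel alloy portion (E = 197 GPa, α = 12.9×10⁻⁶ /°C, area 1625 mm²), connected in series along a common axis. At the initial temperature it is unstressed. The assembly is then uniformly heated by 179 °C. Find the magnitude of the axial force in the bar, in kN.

P ≈ 259 kN (compressive)

Free thermal expansion of the whole bar: Σ αᵢΔT Lᵢ = 1.4×10⁻⁶×179×475 + 25.6×10⁻⁶×179×360 + 12.9×10⁻⁶×179×700 = 3.385 mm.
The rigid supports impose zero overall length change; the single axial force P common to all segments must satisfy P Σ Lᵢ/(AᵢEᵢ) = δ_free.
Σ Lᵢ/(AᵢEᵢ) = 475/(625×143×10³) + 360/(1400×46×10³) + 700/(1625×197×10³) = 1.309×10⁻⁵ mm/N.
So P = 3.385 / 1.309×10⁻⁵ = 258.6 kN, compressive.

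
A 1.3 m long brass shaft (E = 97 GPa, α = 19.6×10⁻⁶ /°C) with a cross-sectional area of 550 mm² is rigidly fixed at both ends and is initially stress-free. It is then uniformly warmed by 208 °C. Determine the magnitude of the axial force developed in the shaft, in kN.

P ≈ 217 kN (compressive)

With zero net strain, σ = E·αΔT = 97 GPa × 19.6×10⁻⁶ × 208 = 395.4 MPa.
Axial force P = σA = 395.4 × 550 = 217500 N = 217.5 kN, compressive.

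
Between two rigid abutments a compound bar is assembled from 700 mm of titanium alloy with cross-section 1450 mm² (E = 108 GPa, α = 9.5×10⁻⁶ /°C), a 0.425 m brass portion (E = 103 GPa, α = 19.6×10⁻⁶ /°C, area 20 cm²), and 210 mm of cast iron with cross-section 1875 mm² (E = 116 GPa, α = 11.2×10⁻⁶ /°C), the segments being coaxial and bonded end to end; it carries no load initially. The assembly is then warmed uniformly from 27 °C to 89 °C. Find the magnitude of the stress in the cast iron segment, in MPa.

σ ≈ 76.4 MPa (compressive)

Free thermal expansion of the whole bar: Σ αᵢΔT Lᵢ = 9.5×10⁻⁶×62×700 + 19.6×10⁻⁶×62×425 + 11.2×10⁻⁶×62×210 = 1.075 mm.
Since the ends are fixed, an axial force P builds up, equal in every segment, with P · Σ Lᵢ/(AᵢEᵢ) = δ_free.
The series flexibility is Σ Lᵢ/(AᵢEᵢ) = 700/(1450×108×10³) + 425/(2000×103×10³) + 210/(1875×116×10³) = 7.499×10⁻⁶ mm/N.
Hence P = δ_free / Σ(L/AE) = 1.075/7.499×10⁻⁶ = 143.3 kN (compressive).
σ_{cast iron} = P / A = 143300 / 1875 = 76.43 MPa.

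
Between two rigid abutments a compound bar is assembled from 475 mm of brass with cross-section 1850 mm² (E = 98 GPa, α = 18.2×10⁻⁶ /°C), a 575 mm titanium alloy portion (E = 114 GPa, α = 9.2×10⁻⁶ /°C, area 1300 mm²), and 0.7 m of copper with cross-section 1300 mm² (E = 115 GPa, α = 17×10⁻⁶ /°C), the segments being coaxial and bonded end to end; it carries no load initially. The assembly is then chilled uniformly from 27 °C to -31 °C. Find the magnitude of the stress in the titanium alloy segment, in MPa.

σ ≈ 103 MPa (tensile)

If the supports were absent, the total length change would be Σ αᵢΔT Lᵢ = 18.2×10⁻⁶×58×475 + 9.2×10⁻⁶×58×575 + 17×10⁻⁶×58×700 = 1.498 mm.
The walls prevent any net length change, so an axial force P (same in every segment) develops. Compatibility: P · Σ Lᵢ/(AᵢEᵢ) = δ_free.
The series flexibility is Σ Lᵢ/(AᵢEᵢ) = 475/(1850×98×10³) + 575/(1300×114×10³) + 700/(1300×115×10³) = 1.118×10⁻⁵ mm/N.
P = 1.498 / 1.118×10⁻⁵ = 134000 N = 134 kN, tensile.
σ_{titanium alloy} = P / A = 134000 / 1300 = 103.1 MPa.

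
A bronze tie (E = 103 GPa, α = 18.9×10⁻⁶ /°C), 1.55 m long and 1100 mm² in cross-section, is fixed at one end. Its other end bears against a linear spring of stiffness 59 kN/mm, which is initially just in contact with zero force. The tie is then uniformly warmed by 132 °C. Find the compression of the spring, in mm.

δ ≈ 2.14 mm

The unrestrained thermal change is αΔT L = 18.9×10⁻⁶ × 132 × 1550 = 3.867 mm.
Let P be the compressive force at the spring. The tie shortens elastically by PL/(AE) and the spring compresses by P/k; together these equal δ_free.
P [ L/(AE) + 1/k ] = δ_free → P [ 1550/(1100×103×10³) + 1/(59×10³) ] = 3.867.
P = 3.867 / 3.063×10⁻⁵ = 126200 N.
Spring compression = P/k = 126200/(59×10³) = 2.14 mm.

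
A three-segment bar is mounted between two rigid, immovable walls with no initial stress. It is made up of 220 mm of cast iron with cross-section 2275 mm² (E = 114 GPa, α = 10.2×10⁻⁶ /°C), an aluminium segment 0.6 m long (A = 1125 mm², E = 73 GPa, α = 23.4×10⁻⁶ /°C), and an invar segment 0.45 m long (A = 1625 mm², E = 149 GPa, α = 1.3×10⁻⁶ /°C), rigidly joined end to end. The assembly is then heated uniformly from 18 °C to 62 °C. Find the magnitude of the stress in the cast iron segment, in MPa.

If the supports were absent, the total length change would be Σ αᵢΔT Lᵢ = 10.2×10⁻⁶×44×220 + 23.4×10⁻⁶×44×600 + 1.3×10⁻⁶×44×450 = 0.7422 mm.
The rigid supports impose zero overall length change; the single axial force P common to all segments must satisfy P Σ Lᵢ/(AᵢEᵢ) = δ_free.
Σ Lᵢ/(AᵢEᵢ) = 220/(2275×114×10³) + 600/(1125×73×10³) + 450/(1625×149×10³) = 1.001×10⁻⁵ mm/N.
Hence P = δ_free / Σ(L/AE) = 0.7422/1.001×10⁻⁵ = 74.13 kN (compressive).
σ_{cast iron} = P / A = 74130 / 2275 = 32.58 MPa.

σ ≈ 32.6 MPa (compressive)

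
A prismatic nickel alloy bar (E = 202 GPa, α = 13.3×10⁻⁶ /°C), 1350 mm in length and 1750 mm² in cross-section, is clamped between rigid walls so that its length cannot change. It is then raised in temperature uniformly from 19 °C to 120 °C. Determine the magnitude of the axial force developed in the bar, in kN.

With zero net strain, σ = E·αΔT = 202 GPa × 13.3×10⁻⁶ × 101 = 271.3 MPa.
Then P = σA = 271.3 × 1750 mm² = 474.9 kN, compressive.

P ≈ 475 kN (compressive)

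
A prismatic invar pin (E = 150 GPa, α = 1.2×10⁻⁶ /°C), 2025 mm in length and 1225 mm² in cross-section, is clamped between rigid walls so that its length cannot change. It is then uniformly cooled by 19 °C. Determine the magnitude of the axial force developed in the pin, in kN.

Full restraint means ε = 0, so the stress is σ = EαΔT = 150×10³ × 1.2×10⁻⁶ × 19 = 3.42 MPa.
P = AEαΔT = 1225 × 150×10³ × 1.2×10⁻⁶ × 19 = 4.189 kN (tensile).

P ≈ 4.19 kN (tensile)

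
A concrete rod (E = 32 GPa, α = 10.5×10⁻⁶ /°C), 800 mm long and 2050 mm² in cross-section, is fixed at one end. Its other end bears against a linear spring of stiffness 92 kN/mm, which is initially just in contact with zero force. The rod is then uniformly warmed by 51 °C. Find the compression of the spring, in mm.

Free thermal expansion: δ_free = αΔT L = 10.5×10⁻⁶ × 51 × 800 = 0.4284 mm.
Let P be the compressive force at the spring. The rod shortens elastically by PL/(AE) and the spring compresses by P/k; together these equal δ_free.
P [ L/(AE) + 1/k ] = δ_free → P [ 800/(2050×32×10³) + 1/(92×10³) ] = 0.4284.
P = 0.4284 / 2.306×10⁻⁵ = 18570 N.
Spring compression = P/k = 18570/(92×10³) = 0.2019 mm.

δ ≈ 0.202 mm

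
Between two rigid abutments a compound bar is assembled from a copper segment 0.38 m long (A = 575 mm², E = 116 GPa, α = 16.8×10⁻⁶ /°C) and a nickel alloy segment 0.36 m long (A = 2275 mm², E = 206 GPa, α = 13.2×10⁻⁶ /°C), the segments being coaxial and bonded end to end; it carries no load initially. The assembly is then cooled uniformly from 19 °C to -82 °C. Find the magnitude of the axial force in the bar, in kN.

With the walls removed the bar would change length by δ_free = Σ αᵢΔT Lᵢ = 16.8×10⁻⁶×101×380 + 13.2×10⁻⁶×101×360 = 1.125 mm.
The walls prevent any net length change, so an axial force P (same in every segment) develops. Compatibility: P · Σ Lᵢ/(AᵢEᵢ) = δ_free.
Σ Lᵢ/(AᵢEᵢ) = 380/(575×116×10³) + 360/(2275×206×10³) = 6.465×10⁻⁶ mm/N.
P = 1.125 / 6.465×10⁻⁶ = 174000 N = 174 kN, tensile.

P ≈ 174 kN (tensile)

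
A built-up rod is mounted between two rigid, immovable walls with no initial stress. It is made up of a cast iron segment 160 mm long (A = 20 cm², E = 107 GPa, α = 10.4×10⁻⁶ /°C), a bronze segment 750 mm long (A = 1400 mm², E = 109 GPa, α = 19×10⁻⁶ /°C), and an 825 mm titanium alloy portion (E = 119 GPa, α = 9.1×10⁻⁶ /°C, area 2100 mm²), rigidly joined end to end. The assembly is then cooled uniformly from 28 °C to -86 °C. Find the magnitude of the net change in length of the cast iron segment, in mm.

If the supports were absent, the total length change would be Σ αᵢΔT Lᵢ = 10.4×10⁻⁶×114×160 + 19×10⁻⁶×114×750 + 9.1×10⁻⁶×114×825 = 2.67 mm.
Since the ends are fixed, an axial force P builds up, equal in every segment, with P · Σ Lᵢ/(AᵢEᵢ) = δ_free.
The series flexibility is Σ Lᵢ/(AᵢEᵢ) = 160/(2000×107×10³) + 750/(1400×109×10³) + 825/(2100×119×10³) = 8.964×10⁻⁶ mm/N.
P = 2.67 / 8.964×10⁻⁶ = 297900 N = 297.9 kN, tensile.
For the cast iron segment, free thermal change = 10.4×10⁻⁶×114×160 = 0.1897 mm and elastic change from P = 297900×160/(2000×107×10³) = 0.2227 mm; these oppose, so the net change is 0.033 mm (segment lengthens).

|ΔL| ≈ 0.033 mm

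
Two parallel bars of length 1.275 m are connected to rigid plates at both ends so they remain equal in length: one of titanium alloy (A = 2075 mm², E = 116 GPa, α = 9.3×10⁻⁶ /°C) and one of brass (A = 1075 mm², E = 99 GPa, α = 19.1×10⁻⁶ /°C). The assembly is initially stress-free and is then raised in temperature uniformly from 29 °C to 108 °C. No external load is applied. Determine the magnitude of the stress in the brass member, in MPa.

Both members must finish at the same length. With the larger α, the brass tends to over-expand; the plates restrain it, putting the brass in compression and the titanium alloy in tension. With no external load the two internal forces are equal and opposite, magnitude P.
Setting the final lengths equal and cancelling L: (α₁ − α₂)ΔT = P/(A₁E₁) + P/(A₂E₂).
|α₁ − α₂|·ΔT = 9.8×10⁻⁶ × 79 = 0.0007742.
1/(A₁E₁) + 1/(A₂E₂) = 1/(2075×116×10³) + 1/(1075×99×10³) = 1.355×10⁻⁸ N⁻¹.
So P = 0.0007742 / 1.355×10⁻⁸ = 57.13 kN.
σ_{brass} = P/A₂ = 57130/1075 = 53.15 MPa, compressive.

σ ≈ 53.1 MPa (compressive)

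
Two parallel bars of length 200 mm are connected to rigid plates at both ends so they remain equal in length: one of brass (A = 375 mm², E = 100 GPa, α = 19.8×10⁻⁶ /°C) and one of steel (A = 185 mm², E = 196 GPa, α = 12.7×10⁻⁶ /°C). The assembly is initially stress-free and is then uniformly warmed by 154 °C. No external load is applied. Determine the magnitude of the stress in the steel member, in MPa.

σ ≈ 109 MPa (tensile)

Equilibrium of a rigid end plate with no external load gives equal and opposite internal forces ±P in the two members. Since α_{brass} > α_{steel}, heating drives the brass into compression and the steel into tension.
Setting the final lengths equal and cancelling L: (α₁ − α₂)ΔT = P/(A₁E₁) + P/(A₂E₂).
|α₁ − α₂|·ΔT = 7.1×10⁻⁶ × 154 = 0.001093.
1/(A₁E₁) + 1/(A₂E₂) = 1/(375×100×10³) + 1/(185×196×10³) = 5.425×10⁻⁸ N⁻¹.
P = 0.001093 / 5.425×10⁻⁸ = 20160 N = 20.16 kN.
σ_{steel} = P/A₂ = 20160/185 = 109 MPa, tensile.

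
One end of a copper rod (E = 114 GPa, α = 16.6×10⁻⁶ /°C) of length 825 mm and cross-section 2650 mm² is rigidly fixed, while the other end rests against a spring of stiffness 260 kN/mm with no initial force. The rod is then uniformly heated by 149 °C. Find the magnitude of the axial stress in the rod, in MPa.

The unrestrained thermal change is αΔT L = 16.6×10⁻⁶ × 149 × 825 = 2.041 mm.
With a force P in the spring, the elastic change of the rod is PL/(AE) and that of the spring is P/k; compatibility requires their sum to equal δ_free.
P [ L/(AE) + 1/k ] = δ_free → P [ 825/(2650×114×10³) + 1/(260×10³) ] = 2.041.
P = 2.041 / 6.577×10⁻⁶ = 310300 N.
σ = P/A = 310300/2650 = 117.1 MPa.

σ ≈ 117 MPa (compressive)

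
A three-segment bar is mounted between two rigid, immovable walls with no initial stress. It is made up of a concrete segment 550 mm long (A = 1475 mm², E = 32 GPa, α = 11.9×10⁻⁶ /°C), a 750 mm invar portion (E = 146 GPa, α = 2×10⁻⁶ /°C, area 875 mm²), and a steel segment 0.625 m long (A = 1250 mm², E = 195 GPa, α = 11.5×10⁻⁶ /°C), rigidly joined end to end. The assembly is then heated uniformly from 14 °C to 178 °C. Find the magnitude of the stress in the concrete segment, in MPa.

If the supports were absent, the total length change would be Σ αᵢΔT Lᵢ = 11.9×10⁻⁶×164×550 + 2×10⁻⁶×164×750 + 11.5×10⁻⁶×164×625 = 2.498 mm.
The walls prevent any net length change, so an axial force P (same in every segment) develops. Compatibility: P · Σ Lᵢ/(AᵢEᵢ) = δ_free.
The series flexibility is Σ Lᵢ/(AᵢEᵢ) = 550/(1475×32×10³) + 750/(875×146×10³) + 625/(1250×195×10³) = 2.009×10⁻⁵ mm/N.
P = 2.498 / 2.009×10⁻⁵ = 124400 N = 124.4 kN, compressive.
σ_{concrete} = P / A = 124400 / 1475 = 84.31 MPa.

σ ≈ 84.3 MPa (compressive)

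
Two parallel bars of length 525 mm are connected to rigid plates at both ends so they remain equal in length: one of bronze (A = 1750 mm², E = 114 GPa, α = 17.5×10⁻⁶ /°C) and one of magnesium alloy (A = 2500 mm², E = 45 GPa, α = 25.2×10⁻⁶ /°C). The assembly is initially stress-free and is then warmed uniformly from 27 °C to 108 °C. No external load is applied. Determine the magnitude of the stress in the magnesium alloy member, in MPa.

σ ≈ 17.9 MPa (compressive)

Both members must finish at the same length. With the larger α, the magnesium alloy tends to over-expand; the plates restrain it, putting the magnesium alloy in compression and the bronze in tension. With no external load the two internal forces are equal and opposite, magnitude P.
Compatibility of the two members (thermal + elastic change equal): (α₁ − α₂)ΔT = P·[1/(A₁E₁) + 1/(A₂E₂)].
|α₁ − α₂|·ΔT = 7.7×10⁻⁶ × 81 = 0.0006237.
1/(A₁E₁) + 1/(A₂E₂) = 1/(1750×114×10³) + 1/(2500×45×10³) = 1.39×10⁻⁸ N⁻¹.
P = 0.0006237 / 1.39×10⁻⁸ = 44870 N = 44.87 kN.
σ_{magnesium alloy} = P/A₂ = 44870/2500 = 17.95 MPa, compressive.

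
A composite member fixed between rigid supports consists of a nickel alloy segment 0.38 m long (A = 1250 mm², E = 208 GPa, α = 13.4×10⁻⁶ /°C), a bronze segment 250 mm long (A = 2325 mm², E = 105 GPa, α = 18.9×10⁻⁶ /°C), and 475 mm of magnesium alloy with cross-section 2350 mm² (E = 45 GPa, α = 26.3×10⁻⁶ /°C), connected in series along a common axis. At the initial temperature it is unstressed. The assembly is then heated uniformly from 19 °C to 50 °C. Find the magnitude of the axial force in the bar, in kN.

P ≈ 99.1 kN (compressive)

If the supports were absent, the total length change would be Σ αᵢΔT Lᵢ = 13.4×10⁻⁶×31×380 + 18.9×10⁻⁶×31×250 + 26.3×10⁻⁶×31×475 = 0.6916 mm.
The rigid supports impose zero overall length change; the single axial force P common to all segments must satisfy P Σ Lᵢ/(AᵢEᵢ) = δ_free.
The series flexibility is Σ Lᵢ/(AᵢEᵢ) = 380/(1250×208×10³) + 250/(2325×105×10³) + 475/(2350×45×10³) = 6.977×10⁻⁶ mm/N.
Hence P = δ_free / Σ(L/AE) = 0.6916/6.977×10⁻⁶ = 99.12 kN (compressive).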